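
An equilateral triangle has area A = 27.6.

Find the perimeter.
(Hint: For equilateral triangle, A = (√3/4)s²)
A = (√3/4)s²  →  s² = 4A/√3 = 4·27.6/√3 = 63.7395
s = 7.9837
Perimeter = 3s = 23.95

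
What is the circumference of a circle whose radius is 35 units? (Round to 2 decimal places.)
Circumference = 2 * pi * r
Circumference = 2 * pi * 35
Circumference = 219.91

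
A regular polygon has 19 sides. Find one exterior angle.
Exterior angle of a regular n-gon = 360/n
Exterior angle = 360/19
Exterior angle = 18.95 degrees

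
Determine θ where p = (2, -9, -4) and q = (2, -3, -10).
p·q = 71, |p|² = 101, |q|² = 113
cos θ = 71/√11413 ≈ 0.6646
θ ≈ 48.35°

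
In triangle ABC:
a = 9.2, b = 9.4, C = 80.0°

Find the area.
Using A = ½ab·sin(C):
A = ½·9.2·9.4·sin(80.0°) = ½·86.48·0.984808 = 42.58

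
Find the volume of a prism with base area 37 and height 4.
Volume = base area * height
Volume = 37 * 4
Volume = 148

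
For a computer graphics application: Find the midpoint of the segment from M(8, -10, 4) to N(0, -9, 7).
Midpoint = ((8+0)/2, (-10-9)/2, (4+7)/2) = (4, -9.5, 5.5)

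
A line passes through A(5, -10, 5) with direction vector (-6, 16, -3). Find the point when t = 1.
P(1) = (5 + (-6)(1), -10 + 16(1), 5 + (-3)(1)) = (-1, 6, 2)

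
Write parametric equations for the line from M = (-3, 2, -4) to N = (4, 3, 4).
Direction vector d = N - M = (7, 1, 8)
x = -3 + 7t, y = 2 + t, z = -4 + 8t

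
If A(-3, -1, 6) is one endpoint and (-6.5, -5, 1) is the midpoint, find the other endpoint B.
B = (2×(-6.5) - (-3), 2×(-5) - (-1), 2×1 - 6) = (-10, -9, -4)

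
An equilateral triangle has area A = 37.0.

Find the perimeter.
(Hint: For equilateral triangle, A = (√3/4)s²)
A = (√3/4)s²  →  s² = 4A/√3 = 4·37.0/√3 = 85.4478
s = 9.2438
Perimeter = 3s = 27.73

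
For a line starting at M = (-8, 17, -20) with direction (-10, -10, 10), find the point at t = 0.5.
P(0.5) = (-8 + (-10)(0.5), 17 + (-10)(0.5), -20 + 10(0.5)) = (-13, 12, -15)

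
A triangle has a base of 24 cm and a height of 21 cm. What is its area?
Area = (1/2) * base * height
Area = (1/2) * 24 * 21
Area = 252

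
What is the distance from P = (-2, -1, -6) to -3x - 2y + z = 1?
d = |(-3)(-2) + (-2)(-1) + 1(-6) - (1)| / √((-3)² + (-2)² + 1²) = 1/√14 = 0.2673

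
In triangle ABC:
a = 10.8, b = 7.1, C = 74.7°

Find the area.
Using A = ½ab·sin(C):
A = ½·10.8·7.1·sin(74.7°) = ½·76.68·0.964557 = 36.98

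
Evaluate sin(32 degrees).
sin(32 degrees) = 0.5299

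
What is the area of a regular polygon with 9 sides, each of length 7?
For a regular 9-gon with side length s = 7:
Apothem a = s / (2*tan(pi/9)) = 7 / (2*tan(pi/9)) ≈ 9.6162
Perimeter P = 9 * 7 = 63
Area = (1/2) * P * a = (1/2) * 63 * 9.6162 = 302.91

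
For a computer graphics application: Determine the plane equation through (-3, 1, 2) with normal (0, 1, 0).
d = n·P = (0)(-3) + (1)(1) + (0)(2) = 1
Plane: y = 1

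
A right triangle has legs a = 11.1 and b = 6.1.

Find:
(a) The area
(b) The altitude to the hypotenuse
(a) Area = ½ab = ½·11.1·6.1 = 33.855
(b) Hypotenuse c = √(11.1² + 6.1²) = √160.42 = 12.6657
    Area = ½·c·h_c  →  h_c = 2·Area/c = 2·33.855/12.6657 = 5.346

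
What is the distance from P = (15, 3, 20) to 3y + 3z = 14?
d = |0(15) + 3(3) + 3(20) - (14)| / √(0² + 3² + 3²) = 55/√18 = 12.96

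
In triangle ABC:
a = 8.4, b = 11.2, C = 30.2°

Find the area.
Using A = ½ab·sin(C):
A = ½·8.4·11.2·sin(30.2°) = ½·94.08·0.503020 = 23.66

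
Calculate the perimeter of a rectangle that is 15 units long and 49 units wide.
Perimeter = 2 * (length + width)
Perimeter = 2 * (15 + 49)
Perimeter = 2 * 64
Perimeter = 128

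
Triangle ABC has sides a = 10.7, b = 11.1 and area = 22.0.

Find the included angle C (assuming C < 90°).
Area = ½ab·sin(C)  →  sin(C) = 2·Area/(ab)
sin(C) = 2·22.0/(10.7·11.1) = 0.370464
C = arcsin(0.370464) = 21.74°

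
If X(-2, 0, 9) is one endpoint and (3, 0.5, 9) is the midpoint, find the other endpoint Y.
Y = (2×3 - (-2), 2×0.5 - 0, 2×9 - 9) = (8, 1, 9)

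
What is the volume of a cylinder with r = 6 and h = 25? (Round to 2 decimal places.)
Volume = pi * r² * h
Volume = pi * 6² * 25
Volume = pi * 36 * 25
Volume = pi * 900
Volume = 2827.43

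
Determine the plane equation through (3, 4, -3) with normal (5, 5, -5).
d = n·P = (5)(3) + (5)(4) + (-5)(-3) = 50
Plane: 5x + 5y - 5z = 50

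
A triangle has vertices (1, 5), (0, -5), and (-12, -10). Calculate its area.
Using the coordinate formula: Area = (1/2)|x₁(y₂-y₃) + x₂(y₃-y₁) + x₃(y₁-y₂)|
Area = (1/2)|1((-5)-(-10)) + 0((-10)-5) + (-12)(5-(-5))|
Area = (1/2)|1*5 + 0*(-15) + (-12)*10|
Area = (1/2)|5 + 0 + (-120)|
Area = (1/2)*115 = 57.50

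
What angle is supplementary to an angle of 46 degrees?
Supplementary angles sum to 180 degrees.
Other angle = 180 - 46
Other angle = 134 degrees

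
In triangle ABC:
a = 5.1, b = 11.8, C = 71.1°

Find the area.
Using A = ½ab·sin(C):
A = ½·5.1·11.8·sin(71.1°) = ½·60.18·0.946085 = 28.47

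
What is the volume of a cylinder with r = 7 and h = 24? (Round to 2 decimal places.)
Volume = pi * r² * h
Volume = pi * 7² * 24
Volume = pi * 49 * 24
Volume = pi * 1176
Volume = 3694.51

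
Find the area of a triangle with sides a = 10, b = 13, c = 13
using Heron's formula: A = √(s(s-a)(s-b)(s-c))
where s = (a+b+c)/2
s = (10+13+13)/2 = 18
A = √(18·8·5·5) = √3600 = 60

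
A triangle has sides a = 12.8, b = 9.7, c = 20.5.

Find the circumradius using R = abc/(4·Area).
s = (a+b+c)/2 = 21.5
Area = √(s(s-a)(s-b)(s-c)) = √(21.5·8.7·11.8·1) = 46.9807
R = abc/(4·Area) = (12.8·9.7·20.5)/(4·46.9807) = 2545.28/187.9228 = 13.54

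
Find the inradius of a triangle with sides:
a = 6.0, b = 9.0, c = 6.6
s = (a+b+c)/2 = (6.0+9.0+6.6)/2 = 10.8
Area = √(s(s-a)(s-b)(s-c)) = √(10.8·4.8·1.8·4.2) = 19.7967
r = Area/s = 19.7967/10.8 = 1.833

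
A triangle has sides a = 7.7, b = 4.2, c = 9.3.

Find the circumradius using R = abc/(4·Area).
s = (a+b+c)/2 = 10.6
Area = √(s(s-a)(s-b)(s-c)) = √(10.6·2.9·6.4·1.3) = 15.9924
R = abc/(4·Area) = (7.7·4.2·9.3)/(4·15.9924) = 300.762/63.9696 = 4.702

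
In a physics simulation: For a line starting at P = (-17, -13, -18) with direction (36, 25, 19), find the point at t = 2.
P(2) = (-17 + 36(2), -13 + 25(2), -18 + 19(2)) = (55, 37, 20)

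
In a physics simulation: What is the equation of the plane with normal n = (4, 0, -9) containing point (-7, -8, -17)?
d = n·P = (4)(-7) + (0)(-8) + (-9)(-17) = 125
Plane: 4x - 9z = 125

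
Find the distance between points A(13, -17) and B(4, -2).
Using the distance formula: d = sqrt((x₂-x₁)² + (y₂-y₁)²)
dx = 4 - 13 = -9
dy = (-2) - (-17) = 15
d = sqrt((-9)² + 15²) = sqrt(81 + 225) = sqrt(306) = 17.49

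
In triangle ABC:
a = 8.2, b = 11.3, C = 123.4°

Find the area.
Using A = ½ab·sin(C):
A = ½·8.2·11.3·sin(123.4°) = ½·92.66·0.834848 = 38.68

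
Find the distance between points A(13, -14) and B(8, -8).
Using the distance formula: d = sqrt((x₂-x₁)² + (y₂-y₁)²)
dx = 8 - 13 = -5
dy = (-8) - (-14) = 6
d = sqrt((-5)² + 6²) = sqrt(25 + 36) = sqrt(61) = 7.81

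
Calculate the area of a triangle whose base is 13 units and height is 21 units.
Area = (1/2) * base * height
Area = (1/2) * 13 * 21
Area = 136.50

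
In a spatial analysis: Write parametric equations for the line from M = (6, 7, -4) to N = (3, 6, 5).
Direction vector d = N - M = (-3, -1, 9)
x = 6 - 3t, y = 7 - t, z = -4 + 9t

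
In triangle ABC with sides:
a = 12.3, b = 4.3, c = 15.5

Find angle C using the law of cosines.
cos(C) = (a² + b² - c²)/(2ab)
cos(C) = (12.3² + 4.3² - 15.5²)/(2·12.3·4.3) = -70.47/105.78 = -0.666194
C = arccos(-0.666194) = 131.8°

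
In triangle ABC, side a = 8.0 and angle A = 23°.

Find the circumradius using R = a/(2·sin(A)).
R = a/(2·sin(A)) = 8.0/(2·sin(23°))
R = 8.0/(2·0.390731) = 8.0/0.781462 = 10.24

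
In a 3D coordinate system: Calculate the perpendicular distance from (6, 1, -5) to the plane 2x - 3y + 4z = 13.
d = |2(6) + (-3)(1) + 4(-5) - (13)| / √(2² + (-3)² + 4²) = 24/√29 = 4.457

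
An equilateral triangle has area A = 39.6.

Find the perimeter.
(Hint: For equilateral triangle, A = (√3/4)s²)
A = (√3/4)s²  →  s² = 4A/√3 = 4·39.6/√3 = 91.4523
s = 9.56307
Perimeter = 3s = 28.69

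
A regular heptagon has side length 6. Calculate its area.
For a regular 7-gon with side length s = 6:
Apothem a = s / (2*tan(pi/7)) = 6 / (2*tan(pi/7)) ≈ 6.2296
Perimeter P = 7 * 6 = 42
Area = (1/2) * P * a = (1/2) * 42 * 6.2296 = 130.82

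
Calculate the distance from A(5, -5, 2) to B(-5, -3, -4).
d = √[(-10)² + (2)² + (-6)²] = √140 = 11.83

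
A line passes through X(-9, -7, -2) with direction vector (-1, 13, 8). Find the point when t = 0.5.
P(0.5) = (-9 + (-1)(0.5), -7 + 13(0.5), -2 + 8(0.5)) = (-9.5, -0.5, 2)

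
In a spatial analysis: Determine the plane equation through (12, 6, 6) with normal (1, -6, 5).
d = n·P = (1)(12) + (-6)(6) + (5)(6) = 6
Plane: x - 6y + 5z = 6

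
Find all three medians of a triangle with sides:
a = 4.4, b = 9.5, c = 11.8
Using m_x = ½√(2y² + 2z² - x²):
m_a = ½√(2·9.5² + 2·11.8² - 4.4²) = ½√439.62 = 10.48
m_b = ½√(2·4.4² + 2·11.8² - 9.5²) = ½√226.95 = 7.532
m_c = ½√(2·4.4² + 2·9.5² - 11.8²) = ½√79.98 = 4.472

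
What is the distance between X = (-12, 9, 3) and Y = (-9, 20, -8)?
d = √[(3)² + (11)² + (-11)²] = √251 = 15.84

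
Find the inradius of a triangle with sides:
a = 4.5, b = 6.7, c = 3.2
s = (a+b+c)/2 = (4.5+6.7+3.2)/2 = 7.2
Area = √(s(s-a)(s-b)(s-c)) = √(7.2·2.7·0.5·4) = 6.23538
r = Area/s = 6.23538/7.2 = 0.866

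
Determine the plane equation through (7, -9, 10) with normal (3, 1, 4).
d = n·P = (3)(7) + (1)(-9) + (4)(10) = 52
Plane: 3x + y + 4z = 52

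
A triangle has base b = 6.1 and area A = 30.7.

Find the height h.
A = ½bh  →  h = 2A/b
h = 2·30.7/6.1 = 10.07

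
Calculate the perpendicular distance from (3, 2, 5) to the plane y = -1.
d = |0(3) + 1(2) + 0(5) - (-1)| / √(0² + 1² + 0²) = 3/√1 = 3.0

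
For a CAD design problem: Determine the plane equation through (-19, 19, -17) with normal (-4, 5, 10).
d = n·P = (-4)(-19) + (5)(19) + (10)(-17) = 1
Plane: -4x + 5y + 10z = 1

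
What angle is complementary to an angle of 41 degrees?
Complementary angles sum to 90 degrees.
Other angle = 90 - 41
Other angle = 49 degrees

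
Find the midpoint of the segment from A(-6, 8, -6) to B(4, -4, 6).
Midpoint = ((-6+4)/2, (8-4)/2, (-6+6)/2) = (-1, 2, 0)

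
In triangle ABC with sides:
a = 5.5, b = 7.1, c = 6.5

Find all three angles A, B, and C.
By the law of cosines:
cos(A) = (b² + c² - a²)/(2bc) = 0.676165  →  A = 47.46°
cos(B) = (a² + c² - b²)/(2ac) = 0.308951  →  B = 72°
cos(C) = (a² + b² - c²)/(2ab) = 0.491805  →  C = 60.54°
Check: A + B + C = 180.0° ✓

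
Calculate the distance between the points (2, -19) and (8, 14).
Using the distance formula: d = sqrt((x₂-x₁)² + (y₂-y₁)²)
dx = 8 - 2 = 6
dy = 14 - (-19) = 33
d = sqrt(6² + 33²) = sqrt(36 + 1089) = sqrt(1125) = 33.54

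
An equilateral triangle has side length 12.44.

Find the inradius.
For an equilateral triangle, r = s/(2√3) where s is the side.
r = 12.44/(2√3) = 12.44/3.464102 = 3.591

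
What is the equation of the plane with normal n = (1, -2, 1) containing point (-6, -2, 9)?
d = n·P = (1)(-6) + (-2)(-2) + (1)(9) = 7
Plane: x - 2y + z = 7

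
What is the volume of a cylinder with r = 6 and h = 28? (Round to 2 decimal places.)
Volume = pi * r² * h
Volume = pi * 6² * 28
Volume = pi * 36 * 28
Volume = pi * 1008
Volume = 3166.73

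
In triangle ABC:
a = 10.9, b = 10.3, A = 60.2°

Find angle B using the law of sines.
sin(B)/b = sin(A)/a
sin(B) = b·sin(A)/a = 10.3·sin(60.2°)/10.9 = 0.819999
B = arcsin(0.819999) = 55.08°  (b ≤ a, so B ≤ A and the acute solution is unique)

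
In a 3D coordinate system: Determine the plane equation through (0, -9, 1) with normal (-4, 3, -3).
d = n·P = (-4)(0) + (3)(-9) + (-3)(1) = -30
Plane: -4x + 3y - 3z = -30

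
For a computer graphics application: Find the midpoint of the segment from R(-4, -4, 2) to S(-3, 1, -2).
Midpoint = ((-4-3)/2, (-4+1)/2, (2-2)/2) = (-3.5, -1.5, 0)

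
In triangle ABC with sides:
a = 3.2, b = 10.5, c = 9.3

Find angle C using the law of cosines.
cos(C) = (a² + b² - c²)/(2ab)
cos(C) = (3.2² + 10.5² - 9.3²)/(2·3.2·10.5) = 34/67.2 = 0.505952
C = arccos(0.505952) = 59.61°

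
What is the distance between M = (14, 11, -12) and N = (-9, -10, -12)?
d = √[(-23)² + (-21)² + (0)²] = √970 = 31.14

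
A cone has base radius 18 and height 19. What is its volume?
Volume = (1/3) * pi * r² * h
Volume = (1/3) * pi * 18² * 19
Volume = (1/3) * pi * 324 * 19
Volume = (1/3) * pi * 6156
Volume = 6446.55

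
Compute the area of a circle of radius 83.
Area = pi * r²
Area = pi * 83²
Area = pi * 6889
Area = 21642.43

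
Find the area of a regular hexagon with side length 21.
For a regular 6-gon with side length s = 21:
Apothem a = s / (2*tan(pi/6)) = 21 / (2*tan(pi/6)) ≈ 18.1865
Perimeter P = 6 * 21 = 126
Area = (1/2) * P * a = (1/2) * 126 * 18.1865 = 1145.75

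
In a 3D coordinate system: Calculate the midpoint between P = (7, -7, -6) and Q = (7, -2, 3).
Midpoint = ((7+7)/2, (-7-2)/2, (-6+3)/2) = (7, -4.5, -1.5)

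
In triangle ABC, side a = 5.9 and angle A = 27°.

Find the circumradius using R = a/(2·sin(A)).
R = a/(2·sin(A)) = 5.9/(2·sin(27°))
R = 5.9/(2·0.453990) = 5.9/0.907981 = 6.498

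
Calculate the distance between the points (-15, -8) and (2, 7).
Using the distance formula: d = sqrt((x₂-x₁)² + (y₂-y₁)²)
dx = 2 - (-15) = 17
dy = 7 - (-8) = 15
d = sqrt(17² + 15²) = sqrt(289 + 225) = sqrt(514) = 22.67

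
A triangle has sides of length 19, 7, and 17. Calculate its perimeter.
Perimeter = sum of all sides
Perimeter = 19 + 7 + 17
Perimeter = 43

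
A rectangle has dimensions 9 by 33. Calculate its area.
Area = length * width
Area = 9 * 33
Area = 297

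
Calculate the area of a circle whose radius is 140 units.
Area = pi * r²
Area = pi * 140²
Area = pi * 19600
Area = 61575.22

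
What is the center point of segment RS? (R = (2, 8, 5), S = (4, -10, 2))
Midpoint = ((2+4)/2, (8-10)/2, (5+2)/2) = (3, -1, 3.5)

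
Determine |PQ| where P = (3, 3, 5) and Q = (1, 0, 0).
d = √[(-2)² + (-3)² + (-5)²] = √38 = 6.164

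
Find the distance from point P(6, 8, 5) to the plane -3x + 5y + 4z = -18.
d = |(-3)(6) + 5(8) + 4(5) - (-18)| / √((-3)² + 5² + 4²) = 60/√50 = 8.485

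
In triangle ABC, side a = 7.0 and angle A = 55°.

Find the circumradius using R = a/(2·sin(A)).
R = a/(2·sin(A)) = 7.0/(2·sin(55°))
R = 7.0/(2·0.819152) = 7.0/1.638304 = 4.273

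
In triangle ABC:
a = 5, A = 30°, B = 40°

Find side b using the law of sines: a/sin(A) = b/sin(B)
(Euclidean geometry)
b = a·sin(B)/sin(A) = 5·sin(40°)/sin(30°)
b = 5·0.642788/0.500000 = 6.428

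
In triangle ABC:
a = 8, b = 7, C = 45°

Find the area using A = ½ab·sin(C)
A = ½·8·7·sin(45°) = ½·56·0.707107 = 19.8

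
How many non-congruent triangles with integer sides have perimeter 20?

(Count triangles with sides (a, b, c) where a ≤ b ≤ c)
With a ≤ b ≤ c and a + b + c = 20, the triangle inequality a + b > c gives c < 20/2, so c ≤ 9.
Iterate a from 1 to ⌊p/3⌋ = 6; for each a, b ranges from a to ⌊(p−a)/2⌋ with c = p − a − b, keeping only c ≥ b.
Triples: (2, 9, 9), (3, 8, 9), (4, 7, 9), …
Count = 8 triangles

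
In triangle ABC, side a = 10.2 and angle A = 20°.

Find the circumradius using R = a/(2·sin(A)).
R = a/(2·sin(A)) = 10.2/(2·sin(20°))
R = 10.2/(2·0.342020) = 10.2/0.684040 = 14.91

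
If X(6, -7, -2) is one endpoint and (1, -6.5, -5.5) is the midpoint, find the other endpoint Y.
Y = (2×1 - 6, 2×(-6.5) - (-7), 2×(-5.5) - (-2)) = (-4, -6, -9)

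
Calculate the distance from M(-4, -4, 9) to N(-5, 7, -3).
d = √[(-1)² + (11)² + (-12)²] = √266 = 16.31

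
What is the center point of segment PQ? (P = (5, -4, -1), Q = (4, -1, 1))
Midpoint = ((5+4)/2, (-4-1)/2, (-1+1)/2) = (4.5, -2.5, 0)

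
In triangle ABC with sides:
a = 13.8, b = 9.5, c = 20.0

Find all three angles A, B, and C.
By the law of cosines:
cos(A) = (b² + c² - a²)/(2bc) = 0.788974  →  A = 37.91°
cos(B) = (a² + c² - b²)/(2ac) = 0.906141  →  B = 25.02°
cos(C) = (a² + b² - c²)/(2ab) = -0.455034  →  C = 117.1°
Check: A + B + C = 180.0° ✓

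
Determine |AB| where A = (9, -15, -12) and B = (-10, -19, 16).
d = √[(-19)² + (-4)² + (28)²] = √1161 = 34.07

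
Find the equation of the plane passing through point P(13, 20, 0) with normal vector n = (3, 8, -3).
d = n·P = (3)(13) + (8)(20) + (-3)(0) = 199
Plane: 3x + 8y - 3z = 199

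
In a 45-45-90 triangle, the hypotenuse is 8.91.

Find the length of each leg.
In a 45-45-90 triangle, hypotenuse = leg·√2  →  leg = hypotenuse/√2
leg = 8.91/√2 = 6.3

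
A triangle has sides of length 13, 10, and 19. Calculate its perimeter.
Perimeter = sum of all sides
Perimeter = 13 + 10 + 19
Perimeter = 42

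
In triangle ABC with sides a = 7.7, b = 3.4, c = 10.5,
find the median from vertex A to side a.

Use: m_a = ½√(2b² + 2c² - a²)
m_a = ½√(2·3.4² + 2·10.5² - 7.7²)
m_a = ½√(23.12 + 220.5 - 59.29) = ½√184.33 = 6.788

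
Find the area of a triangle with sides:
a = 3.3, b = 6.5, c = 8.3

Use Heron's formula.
s = (a+b+c)/2 = (3.3+6.5+8.3)/2 = 9.05
A = √(s(s-a)(s-b)(s-c)) = √(9.05·5.75·2.55·0.75)
A = √99.5217 = 9.976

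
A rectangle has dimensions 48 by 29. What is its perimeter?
Perimeter = 2 * (length + width)
Perimeter = 2 * (48 + 29)
Perimeter = 2 * 77
Perimeter = 154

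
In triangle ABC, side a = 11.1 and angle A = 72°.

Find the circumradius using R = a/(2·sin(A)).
R = a/(2·sin(A)) = 11.1/(2·sin(72°))
R = 11.1/(2·0.951057) = 11.1/1.902113 = 5.836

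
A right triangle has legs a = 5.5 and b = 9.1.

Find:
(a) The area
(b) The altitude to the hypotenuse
(a) Area = ½ab = ½·5.5·9.1 = 25.025
(b) Hypotenuse c = √(5.5² + 9.1²) = √113.06 = 10.633
    Area = ½·c·h_c  →  h_c = 2·Area/c = 2·25.025/10.633 = 4.707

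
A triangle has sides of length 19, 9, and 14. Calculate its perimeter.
Perimeter = sum of all sides
Perimeter = 19 + 9 + 14
Perimeter = 42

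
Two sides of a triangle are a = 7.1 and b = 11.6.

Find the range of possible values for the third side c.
By the triangle inequality: |a - b| < c < a + b
|7.1 - 11.6| < c < 7.1 + 11.6
4.5 < c < 18.7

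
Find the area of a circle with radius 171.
Area = pi * r²
Area = pi * 171²
Area = pi * 29241
Area = 91863.31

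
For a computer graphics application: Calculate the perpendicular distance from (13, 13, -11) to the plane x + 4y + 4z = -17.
d = |1(13) + 4(13) + 4(-11) - (-17)| / √(1² + 4² + 4²) = 38/√33 = 6.615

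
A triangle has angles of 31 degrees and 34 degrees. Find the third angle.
Sum of angles in a triangle = 180 degrees
Third angle = 180 - 31 - 34
Third angle = 115 degrees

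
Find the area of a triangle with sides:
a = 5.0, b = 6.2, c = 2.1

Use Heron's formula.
s = (a+b+c)/2 = (5.0+6.2+2.1)/2 = 6.65
A = √(s(s-a)(s-b)(s-c)) = √(6.65·1.65·0.45·4.55)
A = √22.4662 = 4.74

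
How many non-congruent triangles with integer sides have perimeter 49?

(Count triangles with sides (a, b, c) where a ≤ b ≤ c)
With a ≤ b ≤ c and a + b + c = 49, the triangle inequality a + b > c gives c < 49/2, so c ≤ 24.
Iterate a from 1 to ⌊p/3⌋ = 16; for each a, b ranges from a to ⌊(p−a)/2⌋ with c = p − a − b, keeping only c ≥ b.
Triples: (1, 24, 24), (2, 23, 24), (3, 22, 24), …
Count = 56 triangles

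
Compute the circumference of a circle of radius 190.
Circumference = 2 * pi * r
Circumference = 2 * pi * 190
Circumference = 1193.81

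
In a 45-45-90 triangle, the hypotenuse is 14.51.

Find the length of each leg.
In a 45-45-90 triangle, hypotenuse = leg·√2  →  leg = hypotenuse/√2
leg = 14.51/√2 = 10.26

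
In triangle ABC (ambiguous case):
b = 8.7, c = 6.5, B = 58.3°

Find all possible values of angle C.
sin(C)/c = sin(B)/b  →  sin(C) = c·sin(B)/b = 6.5·sin(58.3°)/8.7 = 0.635663
C₁ = arcsin(0.635663) = 39.47°,  C₂ = 180° - C₁ = 140.53°
Check C₂: A = 180° - 58.3° - 140.53° = -18.83° ≤ 0, rejected
C = 39.47° (one solution)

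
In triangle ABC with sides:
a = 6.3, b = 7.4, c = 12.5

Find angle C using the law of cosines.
cos(C) = (a² + b² - c²)/(2ab)
cos(C) = (6.3² + 7.4² - 12.5²)/(2·6.3·7.4) = -61.8/93.24 = -0.662806
C = arccos(-0.662806) = 131.5°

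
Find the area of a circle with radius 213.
Area = pi * r²
Area = pi * 213²
Area = pi * 45369
Area = 142530.92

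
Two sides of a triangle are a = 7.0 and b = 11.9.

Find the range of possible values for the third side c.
By the triangle inequality: |a - b| < c < a + b
|7.0 - 11.9| < c < 7.0 + 11.9
4.9 < c < 18.9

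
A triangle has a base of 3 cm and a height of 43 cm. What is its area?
Area = (1/2) * base * height
Area = (1/2) * 3 * 43
Area = 64.50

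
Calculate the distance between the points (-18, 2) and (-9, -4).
Using the distance formula: d = sqrt((x₂-x₁)² + (y₂-y₁)²)
dx = (-9) - (-18) = 9
dy = (-4) - 2 = -6
d = sqrt(9² + (-6)²) = sqrt(81 + 36) = sqrt(117) = 10.82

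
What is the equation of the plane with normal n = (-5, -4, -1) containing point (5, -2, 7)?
d = n·P = (-5)(5) + (-4)(-2) + (-1)(7) = -24
Plane: -5x - 4y - z = -24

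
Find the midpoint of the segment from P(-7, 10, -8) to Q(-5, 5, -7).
Midpoint = ((-7-5)/2, (10+5)/2, (-8-7)/2) = (-6, 7.5, -7.5)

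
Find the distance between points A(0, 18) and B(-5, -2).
Using the distance formula: d = sqrt((x₂-x₁)² + (y₂-y₁)²)
dx = (-5) - 0 = -5
dy = (-2) - 18 = -20
d = sqrt((-5)² + (-20)²) = sqrt(25 + 400) = sqrt(425) = 20.62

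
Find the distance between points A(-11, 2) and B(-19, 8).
Using the distance formula: d = sqrt((x₂-x₁)² + (y₂-y₁)²)
dx = (-19) - (-11) = -8
dy = 8 - 2 = 6
d = sqrt((-8)² + 6²) = sqrt(64 + 36) = sqrt(100) = 10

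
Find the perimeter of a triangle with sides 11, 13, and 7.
Perimeter = sum of all sides
Perimeter = 11 + 13 + 7
Perimeter = 31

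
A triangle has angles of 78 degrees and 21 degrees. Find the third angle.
Sum of angles in a triangle = 180 degrees
Third angle = 180 - 78 - 21
Third angle = 81 degrees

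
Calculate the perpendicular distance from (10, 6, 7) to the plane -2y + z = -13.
d = |0(10) + (-2)(6) + 1(7) - (-13)| / √(0² + (-2)² + 1²) = 8/√5 = 3.578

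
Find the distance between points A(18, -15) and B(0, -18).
Using the distance formula: d = sqrt((x₂-x₁)² + (y₂-y₁)²)
dx = 0 - 18 = -18
dy = (-18) - (-15) = -3
d = sqrt((-18)² + (-3)²) = sqrt(324 + 9) = sqrt(333) = 18.25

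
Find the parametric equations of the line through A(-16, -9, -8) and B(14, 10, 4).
Direction vector d = B - A = (30, 19, 12)
x = -16 + 30t, y = -9 + 19t, z = -8 + 12t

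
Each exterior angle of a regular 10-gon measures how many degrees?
Exterior angle of a regular n-gon = 360/n
Exterior angle = 360/10
Exterior angle = 36 degrees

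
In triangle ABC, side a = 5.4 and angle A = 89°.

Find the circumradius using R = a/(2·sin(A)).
R = a/(2·sin(A)) = 5.4/(2·sin(89°))
R = 5.4/(2·0.999848) = 5.4/1.999695 = 2.7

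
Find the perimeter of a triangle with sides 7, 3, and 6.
Perimeter = sum of all sides
Perimeter = 7 + 3 + 6
Perimeter = 16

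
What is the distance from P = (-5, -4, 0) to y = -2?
d = |0(-5) + 1(-4) + 0(0) - (-2)| / √(0² + 1² + 0²) = 2/√1 = 2.0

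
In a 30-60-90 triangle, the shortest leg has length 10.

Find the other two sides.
Long leg = 10√3 = 17.32, Hypotenuse = 20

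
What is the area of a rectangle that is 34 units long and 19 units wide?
Area = length * width
Area = 34 * 19
Area = 646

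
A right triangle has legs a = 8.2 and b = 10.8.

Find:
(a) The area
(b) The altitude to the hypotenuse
(a) Area = ½ab = ½·8.2·10.8 = 44.28
(b) Hypotenuse c = √(8.2² + 10.8²) = √183.88 = 13.5602
    Area = ½·c·h_c  →  h_c = 2·Area/c = 2·44.28/13.5602 = 6.531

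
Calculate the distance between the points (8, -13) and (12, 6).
Using the distance formula: d = sqrt((x₂-x₁)² + (y₂-y₁)²)
dx = 12 - 8 = 4
dy = 6 - (-13) = 19
d = sqrt(4² + 19²) = sqrt(16 + 361) = sqrt(377) = 19.42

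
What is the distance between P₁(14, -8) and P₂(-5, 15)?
Using the distance formula: d = sqrt((x₂-x₁)² + (y₂-y₁)²)
dx = (-5) - 14 = -19
dy = 15 - (-8) = 23
d = sqrt((-19)² + 23²) = sqrt(361 + 529) = sqrt(890) = 29.83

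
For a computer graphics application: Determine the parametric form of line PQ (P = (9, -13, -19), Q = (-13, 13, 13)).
Direction vector d = Q - P = (-22, 26, 32)
x = 9 - 22t, y = -13 + 26t, z = -19 + 32t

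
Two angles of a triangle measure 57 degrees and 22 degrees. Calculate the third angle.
Sum of angles in a triangle = 180 degrees
Third angle = 180 - 57 - 22
Third angle = 101 degrees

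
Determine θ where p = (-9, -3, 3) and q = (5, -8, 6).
p·q = -3, |p|² = 99, |q|² = 125
cos θ = -3/√12375 ≈ -0.02697
θ ≈ 91.55°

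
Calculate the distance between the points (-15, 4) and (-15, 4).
Using the distance formula: d = sqrt((x₂-x₁)² + (y₂-y₁)²)
dx = (-15) - (-15) = 0
dy = 4 - 4 = 0
d = sqrt(0² + 0²) = sqrt(0 + 0) = sqrt(0) = 0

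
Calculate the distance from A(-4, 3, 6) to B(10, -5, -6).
d = √[(14)² + (-8)² + (-12)²] = √404 = 20.1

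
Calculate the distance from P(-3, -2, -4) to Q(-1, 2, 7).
d = √[(2)² + (4)² + (11)²] = √141 = 11.87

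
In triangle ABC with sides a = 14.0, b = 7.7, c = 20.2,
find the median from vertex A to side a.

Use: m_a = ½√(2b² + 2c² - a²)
m_a = ½√(2·7.7² + 2·20.2² - 14.0²)
m_a = ½√(118.58 + 816.08 - 196) = ½√738.66 = 13.59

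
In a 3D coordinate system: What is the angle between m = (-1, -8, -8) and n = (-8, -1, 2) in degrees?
m·n = 0, |m|² = 129, |n|² = 69
cos θ = 0/√8901 ≈ 0.0
θ ≈ 90.0°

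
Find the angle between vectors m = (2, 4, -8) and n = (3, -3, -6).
m·n = 42, |m|² = 84, |n|² = 54
cos θ = 42/√4536 ≈ 0.6236
θ ≈ 51.42°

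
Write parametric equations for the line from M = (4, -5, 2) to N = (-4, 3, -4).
Direction vector d = N - M = (-8, 8, -6)
x = 4 - 8t, y = -5 + 8t, z = 2 - 6t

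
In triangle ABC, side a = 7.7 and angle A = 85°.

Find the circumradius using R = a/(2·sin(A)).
R = a/(2·sin(A)) = 7.7/(2·sin(85°))
R = 7.7/(2·0.996195) = 7.7/1.992389 = 3.865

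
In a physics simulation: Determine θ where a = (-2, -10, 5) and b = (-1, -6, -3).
a·b = 47, |a|² = 129, |b|² = 46
cos θ = 47/√5934 ≈ 0.6101
θ ≈ 52.4°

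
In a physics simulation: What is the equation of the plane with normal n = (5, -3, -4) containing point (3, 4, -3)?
d = n·P = (5)(3) + (-3)(4) + (-4)(-3) = 15
Plane: 5x - 3y - 4z = 15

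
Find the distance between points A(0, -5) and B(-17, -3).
Using the distance formula: d = sqrt((x₂-x₁)² + (y₂-y₁)²)
dx = (-17) - 0 = -17
dy = (-3) - (-5) = 2
d = sqrt((-17)² + 2²) = sqrt(289 + 4) = sqrt(293) = 17.12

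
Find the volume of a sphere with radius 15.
Volume = (4/3) * pi * r³
Volume = (4/3) * pi * 15³
Volume = (4/3) * pi * 3375
Volume = 14137.17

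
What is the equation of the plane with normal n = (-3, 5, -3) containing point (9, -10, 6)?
d = n·P = (-3)(9) + (5)(-10) + (-3)(6) = -95
Plane: -3x + 5y - 3z = -95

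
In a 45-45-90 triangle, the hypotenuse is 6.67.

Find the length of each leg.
In a 45-45-90 triangle, hypotenuse = leg·√2  →  leg = hypotenuse/√2
leg = 6.67/√2 = 4.716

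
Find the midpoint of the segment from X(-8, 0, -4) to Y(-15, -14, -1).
Midpoint = ((-8-15)/2, (0-14)/2, (-4-1)/2) = (-11.5, -7, -2.5)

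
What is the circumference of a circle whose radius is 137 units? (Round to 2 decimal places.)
Circumference = 2 * pi * r
Circumference = 2 * pi * 137
Circumference = 860.80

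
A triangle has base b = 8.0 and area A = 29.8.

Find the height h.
A = ½bh  →  h = 2A/b
h = 2·29.8/8.0 = 7.45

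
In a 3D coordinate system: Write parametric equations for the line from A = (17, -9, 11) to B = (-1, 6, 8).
Direction vector d = B - A = (-18, 15, -3)
x = 17 - 18t, y = -9 + 15t, z = 11 - 3t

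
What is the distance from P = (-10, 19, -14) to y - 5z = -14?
d = |0(-10) + 1(19) + (-5)(-14) - (-14)| / √(0² + 1² + (-5)²) = 103/√26 = 20.2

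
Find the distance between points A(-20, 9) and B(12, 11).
Using the distance formula: d = sqrt((x₂-x₁)² + (y₂-y₁)²)
dx = 12 - (-20) = 32
dy = 11 - 9 = 2
d = sqrt(32² + 2²) = sqrt(1024 + 4) = sqrt(1028) = 32.06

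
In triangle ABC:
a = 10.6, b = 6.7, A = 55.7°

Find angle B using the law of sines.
sin(B)/b = sin(A)/a
sin(B) = b·sin(A)/a = 6.7·sin(55.7°)/10.6 = 0.522156
B = arcsin(0.522156) = 31.48°  (b ≤ a, so B ≤ A and the acute solution is unique)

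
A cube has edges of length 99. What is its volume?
Volume = s³
Volume = 99³
Volume = 970299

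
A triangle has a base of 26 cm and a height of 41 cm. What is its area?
Area = (1/2) * base * height
Area = (1/2) * 26 * 41
Area = 533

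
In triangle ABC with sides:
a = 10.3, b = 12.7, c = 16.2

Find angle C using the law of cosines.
cos(C) = (a² + b² - c²)/(2ab)
cos(C) = (10.3² + 12.7² - 16.2²)/(2·10.3·12.7) = 4.94/261.62 = 0.018882
C = arccos(0.018882) = 88.92°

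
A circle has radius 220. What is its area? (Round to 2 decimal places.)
Area = pi * r²
Area = pi * 220²
Area = pi * 48400
Area = 152053.08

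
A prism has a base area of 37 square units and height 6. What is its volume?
Volume = base area * height
Volume = 37 * 6
Volume = 222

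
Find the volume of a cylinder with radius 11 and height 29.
Volume = pi * r² * h
Volume = pi * 11² * 29
Volume = pi * 121 * 29
Volume = pi * 3509
Volume = 11023.85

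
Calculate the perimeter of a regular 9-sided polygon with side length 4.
Perimeter = number of sides * side length
Perimeter = 9 * 4
Perimeter = 36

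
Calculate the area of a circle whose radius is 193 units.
Area = pi * r²
Area = pi * 193²
Area = pi * 37249
Area = 117021.18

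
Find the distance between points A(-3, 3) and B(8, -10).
Using the distance formula: d = sqrt((x₂-x₁)² + (y₂-y₁)²)
dx = 8 - (-3) = 11
dy = (-10) - 3 = -13
d = sqrt(11² + (-13)²) = sqrt(121 + 169) = sqrt(290) = 17.03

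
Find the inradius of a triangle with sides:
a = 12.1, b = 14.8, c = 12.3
s = (a+b+c)/2 = (12.1+14.8+12.3)/2 = 19.6
Area = √(s(s-a)(s-b)(s-c)) = √(19.6·7.5·4.8·7.3) = 71.7696
r = Area/s = 71.7696/19.6 = 3.662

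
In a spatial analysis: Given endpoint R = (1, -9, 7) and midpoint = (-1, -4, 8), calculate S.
S = (2×(-1) - 1, 2×(-4) - (-9), 2×8 - 7) = (-3, 1, 9)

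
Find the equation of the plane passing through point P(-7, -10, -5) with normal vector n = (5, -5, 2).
d = n·P = (5)(-7) + (-5)(-10) + (2)(-5) = 5
Plane: 5x - 5y + 2z = 5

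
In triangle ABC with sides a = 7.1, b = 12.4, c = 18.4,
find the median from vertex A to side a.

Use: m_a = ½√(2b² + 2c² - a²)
m_a = ½√(2·12.4² + 2·18.4² - 7.1²)
m_a = ½√(307.52 + 677.12 - 50.41) = ½√934.23 = 15.28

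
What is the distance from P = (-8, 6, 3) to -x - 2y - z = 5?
d = |(-1)(-8) + (-2)(6) + (-1)(3) - (5)| / √((-1)² + (-2)² + (-1)²) = 12/√6 = 4.899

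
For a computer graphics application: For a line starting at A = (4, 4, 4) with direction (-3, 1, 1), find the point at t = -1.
P(-1) = (4 + (-3)(-1), 4 + 1(-1), 4 + 1(-1)) = (7, 3, 3)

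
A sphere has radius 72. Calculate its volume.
Volume = (4/3) * pi * r³
Volume = (4/3) * pi * 72³
Volume = (4/3) * pi * 373248
Volume = 1563457.57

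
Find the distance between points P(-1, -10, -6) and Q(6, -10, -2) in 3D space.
d = √[(7)² + (0)² + (4)²] = √65 = 8.062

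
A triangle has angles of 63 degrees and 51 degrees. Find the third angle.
Sum of angles in a triangle = 180 degrees
Third angle = 180 - 63 - 51
Third angle = 66 degrees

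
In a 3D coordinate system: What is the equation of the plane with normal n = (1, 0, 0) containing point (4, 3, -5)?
d = n·P = (1)(4) + (0)(3) + (0)(-5) = 4
Plane: x = 4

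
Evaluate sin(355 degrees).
sin(355 degrees) = -0.0872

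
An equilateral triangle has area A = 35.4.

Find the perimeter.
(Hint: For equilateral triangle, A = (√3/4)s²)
A = (√3/4)s²  →  s² = 4A/√3 = 4·35.4/√3 = 81.7528
s = 9.04173
Perimeter = 3s = 27.13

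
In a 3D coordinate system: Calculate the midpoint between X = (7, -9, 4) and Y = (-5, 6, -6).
Midpoint = ((7-5)/2, (-9+6)/2, (4-6)/2) = (1, -1.5, -1)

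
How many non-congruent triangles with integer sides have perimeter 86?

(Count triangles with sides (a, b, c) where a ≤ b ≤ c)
With a ≤ b ≤ c and a + b + c = 86, the triangle inequality a + b > c gives c < 86/2, so c ≤ 42.
Iterate a from 1 to ⌊p/3⌋ = 28; for each a, b ranges from a to ⌊(p−a)/2⌋ with c = p − a − b, keeping only c ≥ b.
Triples: (2, 42, 42), (3, 41, 42), (4, 40, 42), …
Count = 154 triangles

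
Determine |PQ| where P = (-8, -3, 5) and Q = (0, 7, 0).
d = √[(8)² + (10)² + (-5)²] = √189 = 13.75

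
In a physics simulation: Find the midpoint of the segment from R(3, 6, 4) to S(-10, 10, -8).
Midpoint = ((3-10)/2, (6+10)/2, (4-8)/2) = (-3.5, 8, -2)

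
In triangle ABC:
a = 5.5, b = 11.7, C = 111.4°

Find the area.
Using A = ½ab·sin(C):
A = ½·5.5·11.7·sin(111.4°) = ½·64.35·0.931056 = 29.96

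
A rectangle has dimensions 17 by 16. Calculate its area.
Area = length * width
Area = 17 * 16
Area = 272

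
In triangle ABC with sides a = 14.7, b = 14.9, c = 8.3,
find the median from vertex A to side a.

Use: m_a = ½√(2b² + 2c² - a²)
m_a = ½√(2·14.9² + 2·8.3² - 14.7²)
m_a = ½√(444.02 + 137.78 - 216.09) = ½√365.71 = 9.562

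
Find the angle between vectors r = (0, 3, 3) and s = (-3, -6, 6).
r·s = 0, |r|² = 18, |s|² = 81
cos θ = 0/√1458 ≈ 0.0
θ ≈ 90.0°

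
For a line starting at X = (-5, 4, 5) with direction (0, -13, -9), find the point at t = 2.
P(2) = (-5 + 0(2), 4 + (-13)(2), 5 + (-9)(2)) = (-5, -22, -13)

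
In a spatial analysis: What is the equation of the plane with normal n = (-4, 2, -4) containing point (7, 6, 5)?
d = n·P = (-4)(7) + (2)(6) + (-4)(5) = -36
Plane: -4x + 2y - 4z = -36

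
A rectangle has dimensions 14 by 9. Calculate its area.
Area = length * width
Area = 14 * 9
Area = 126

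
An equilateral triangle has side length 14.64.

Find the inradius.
For an equilateral triangle, r = s/(2√3) where s is the side.
r = 14.64/(2√3) = 14.64/3.464102 = 4.226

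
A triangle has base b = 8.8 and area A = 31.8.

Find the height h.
A = ½bh  →  h = 2A/b
h = 2·31.8/8.8 = 7.227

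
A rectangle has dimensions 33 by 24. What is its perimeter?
Perimeter = 2 * (length + width)
Perimeter = 2 * (33 + 24)
Perimeter = 2 * 57
Perimeter = 114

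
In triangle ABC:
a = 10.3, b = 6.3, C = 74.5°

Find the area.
Using A = ½ab·sin(C):
A = ½·10.3·6.3·sin(74.5°) = ½·64.89·0.963630 = 31.26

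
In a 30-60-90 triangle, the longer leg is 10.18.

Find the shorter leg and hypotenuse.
In a 30-60-90 triangle, sides are in ratio 1 : √3 : 2.
Long leg = short leg·√3  →  short leg = 10.18/√3 = 5.877
Hypotenuse = 2·(short leg) = 2·10.18/√3 = 11.75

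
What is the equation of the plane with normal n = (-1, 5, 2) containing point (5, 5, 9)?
d = n·P = (-1)(5) + (5)(5) + (2)(9) = 38
Plane: -x + 5y + 2z = 38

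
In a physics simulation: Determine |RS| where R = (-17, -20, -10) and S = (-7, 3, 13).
d = √[(10)² + (23)² + (23)²] = √1158 = 34.03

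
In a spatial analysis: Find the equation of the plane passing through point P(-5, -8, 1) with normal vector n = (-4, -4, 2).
d = n·P = (-4)(-5) + (-4)(-8) + (2)(1) = 54
Plane: -4x - 4y + 2z = 54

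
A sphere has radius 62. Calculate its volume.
Volume = (4/3) * pi * r³
Volume = (4/3) * pi * 62³
Volume = (4/3) * pi * 238328
Volume = 998305.99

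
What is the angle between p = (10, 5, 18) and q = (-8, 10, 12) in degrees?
p·q = 186, |p|² = 449, |q|² = 308
cos θ = 186/√138292 ≈ 0.5002
θ ≈ 59.99°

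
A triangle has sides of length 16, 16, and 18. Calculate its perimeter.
Perimeter = sum of all sides
Perimeter = 16 + 16 + 18
Perimeter = 50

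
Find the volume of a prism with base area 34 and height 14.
Volume = base area * height
Volume = 34 * 14
Volume = 476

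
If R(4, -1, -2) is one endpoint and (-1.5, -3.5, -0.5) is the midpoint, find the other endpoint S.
S = (2×(-1.5) - 4, 2×(-3.5) - (-1), 2×(-0.5) - (-2)) = (-7, -6, 1)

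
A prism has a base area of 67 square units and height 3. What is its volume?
Volume = base area * height
Volume = 67 * 3
Volume = 201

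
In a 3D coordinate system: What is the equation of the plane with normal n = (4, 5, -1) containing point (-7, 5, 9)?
d = n·P = (4)(-7) + (5)(5) + (-1)(9) = -12
Plane: 4x + 5y - z = -12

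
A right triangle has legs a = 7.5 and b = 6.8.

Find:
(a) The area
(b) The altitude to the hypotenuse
(a) Area = ½ab = ½·7.5·6.8 = 25.5
(b) Hypotenuse c = √(7.5² + 6.8²) = √102.49 = 10.1237
    Area = ½·c·h_c  →  h_c = 2·Area/c = 2·25.5/10.1237 = 5.038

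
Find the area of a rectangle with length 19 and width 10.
Area = length * width
Area = 19 * 10
Area = 190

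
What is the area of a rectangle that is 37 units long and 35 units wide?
Area = length * width
Area = 37 * 35
Area = 1295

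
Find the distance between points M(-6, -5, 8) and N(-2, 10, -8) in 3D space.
d = √[(4)² + (15)² + (-16)²] = √497 = 22.29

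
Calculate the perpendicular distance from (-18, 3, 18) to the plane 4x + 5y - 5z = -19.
d = |4(-18) + 5(3) + (-5)(18) - (-19)| / √(4² + 5² + (-5)²) = 128/√66 = 15.76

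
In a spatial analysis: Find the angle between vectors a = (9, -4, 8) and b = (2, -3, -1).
a·b = 22, |a|² = 161, |b|² = 14
cos θ = 22/√2254 ≈ 0.4634
θ ≈ 62.39°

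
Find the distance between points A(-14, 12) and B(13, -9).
Using the distance formula: d = sqrt((x₂-x₁)² + (y₂-y₁)²)
dx = 13 - (-14) = 27
dy = (-9) - 12 = -21
d = sqrt(27² + (-21)²) = sqrt(729 + 441) = sqrt(1170) = 34.21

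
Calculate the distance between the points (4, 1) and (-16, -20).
Using the distance formula: d = sqrt((x₂-x₁)² + (y₂-y₁)²)
dx = (-16) - 4 = -20
dy = (-20) - 1 = -21
d = sqrt((-20)² + (-21)²) = sqrt(400 + 441) = sqrt(841) = 29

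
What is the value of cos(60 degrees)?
cos(60 degrees) = 1/2
Decimal approximation: 0.5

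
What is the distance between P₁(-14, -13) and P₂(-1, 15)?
Using the distance formula: d = sqrt((x₂-x₁)² + (y₂-y₁)²)
dx = (-1) - (-14) = 13
dy = 15 - (-13) = 28
d = sqrt(13² + 28²) = sqrt(169 + 784) = sqrt(953) = 30.87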